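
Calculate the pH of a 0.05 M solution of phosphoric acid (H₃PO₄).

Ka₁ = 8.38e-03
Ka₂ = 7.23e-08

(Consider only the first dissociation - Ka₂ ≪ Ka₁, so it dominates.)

First dissociation dominates. From Ka₁ = [H⁺][HA⁻]/[H₂A], x² + Ka₁·x − Ka₁·C = 0 with C = 0.05 M and Ka₁ = 8.38e-03. Solving: [H⁺] = (−Ka₁ + √(Ka₁² + 4·Ka₁·C)) / 2 = 1.6704e-02 M. pH = -log(1.6704e-02) = 1.78.

pH = 1.78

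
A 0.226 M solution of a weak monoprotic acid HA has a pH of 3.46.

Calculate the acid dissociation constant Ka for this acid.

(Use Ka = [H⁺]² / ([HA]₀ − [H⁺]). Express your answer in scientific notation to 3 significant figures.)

[H⁺] = 10^(−pH) = 10^(−3.46) = 3.467e-04 M. For HA ⇌ H⁺ + A⁻, Ka = [H⁺][A⁻]/[HA] = [H⁺]² / ([HA]₀ − [H⁺]) = (3.467e-04)² / (0.226 − 3.467e-04) = 5.33e-07.

K_a = 5.33e-07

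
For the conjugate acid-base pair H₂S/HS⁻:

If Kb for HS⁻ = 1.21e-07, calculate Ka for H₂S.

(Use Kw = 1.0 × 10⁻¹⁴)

For a conjugate pair Ka × Kb = Kw, so Ka = Kw/Kb = 1.0 × 10⁻¹⁴ / 1.21e-07 = 8.26e-08.

K_a = 8.26e-08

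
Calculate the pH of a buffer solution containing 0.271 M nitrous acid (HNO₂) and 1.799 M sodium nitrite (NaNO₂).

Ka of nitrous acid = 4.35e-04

pKa = -log(4.35e-04) = 3.36. pH = pKa + log([A⁻]/[HA]) = 3.36 + log(1.799/0.271)

pH = 4.18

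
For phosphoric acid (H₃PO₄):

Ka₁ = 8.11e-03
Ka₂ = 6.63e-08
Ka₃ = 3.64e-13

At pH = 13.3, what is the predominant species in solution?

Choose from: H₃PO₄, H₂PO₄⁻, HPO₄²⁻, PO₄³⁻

pKa₁ = 2.09, pKa₂ = 7.18, pKa₃ = 12.44. For a polyprotic acid the predominant species crosses at each pKa: below pKa_n the protonated form dominates, above it the deprotonated form does. At pH = 13.3, the predominant species is PO₄³⁻.

PO₄³⁻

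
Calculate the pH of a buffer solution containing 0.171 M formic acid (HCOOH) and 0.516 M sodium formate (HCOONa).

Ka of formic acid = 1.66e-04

pKa = -log(1.66e-04) = 3.78. pH = pKa + log([A⁻]/[HA]) = 3.78 + log(0.516/0.171)

pH = 4.26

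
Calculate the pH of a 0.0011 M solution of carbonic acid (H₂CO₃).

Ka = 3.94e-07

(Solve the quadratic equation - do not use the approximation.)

x² + Ka×x - Ka×C = 0. Using quadratic formula: [H⁺] = 2.0622e-05

pH = 4.69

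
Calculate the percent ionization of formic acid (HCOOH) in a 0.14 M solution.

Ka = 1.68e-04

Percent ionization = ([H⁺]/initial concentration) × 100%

Using Ka equilibrium: x² + Ka×x - Ka×C = 0. Solving: [H⁺] = 4.7665e-03. Percent = (4.7665e-03/0.14) × 100

Percent ionization = 3.4%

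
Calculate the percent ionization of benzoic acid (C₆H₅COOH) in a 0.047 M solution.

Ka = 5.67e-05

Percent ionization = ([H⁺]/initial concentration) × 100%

Using Ka equilibrium: x² + Ka×x - Ka×C = 0. Solving: [H⁺] = 1.6043e-03. Percent = (1.6043e-03/0.047) × 100

Percent ionization = 3.41%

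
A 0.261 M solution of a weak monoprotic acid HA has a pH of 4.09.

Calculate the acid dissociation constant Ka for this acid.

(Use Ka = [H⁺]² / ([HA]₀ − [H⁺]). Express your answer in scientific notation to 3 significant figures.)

[H⁺] = 10^(−pH) = 10^(−4.09) = 8.128e-05 M. For HA ⇌ H⁺ + A⁻, Ka = [H⁺][A⁻]/[HA] = [H⁺]² / ([HA]₀ − [H⁺]) = (8.128e-05)² / (0.261 − 8.128e-05) = 2.53e-08.

K_a = 2.53e-08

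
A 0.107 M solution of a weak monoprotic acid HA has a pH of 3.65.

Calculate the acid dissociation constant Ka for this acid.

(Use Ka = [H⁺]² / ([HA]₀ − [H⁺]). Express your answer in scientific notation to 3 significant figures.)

[H⁺] = 10^(−pH) = 10^(−3.65) = 2.239e-04 M. For HA ⇌ H⁺ + A⁻, Ka = [H⁺][A⁻]/[HA] = [H⁺]² / ([HA]₀ − [H⁺]) = (2.239e-04)² / (0.107 − 2.239e-04) = 4.69e-07.

K_a = 4.69e-07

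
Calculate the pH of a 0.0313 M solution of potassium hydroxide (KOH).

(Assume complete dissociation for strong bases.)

[OH⁻] = 0.0313 M for strong base. pOH = -log[OH⁻] = 1.50, pH = 14 - pOH

pH = 12.50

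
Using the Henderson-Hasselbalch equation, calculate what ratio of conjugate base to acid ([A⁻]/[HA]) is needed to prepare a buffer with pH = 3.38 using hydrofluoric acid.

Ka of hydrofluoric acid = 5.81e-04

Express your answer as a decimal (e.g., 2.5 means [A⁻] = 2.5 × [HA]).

pKa = -log(5.81e-04) = 3.2358. pH = pKa + log([A⁻]/[HA]), so log([A⁻]/[HA]) = pH − pKa = 3.38 − 3.2358 = 0.1442. [A⁻]/[HA] = 10^(0.1442) = 1.39

[A⁻]/[HA] = 1.39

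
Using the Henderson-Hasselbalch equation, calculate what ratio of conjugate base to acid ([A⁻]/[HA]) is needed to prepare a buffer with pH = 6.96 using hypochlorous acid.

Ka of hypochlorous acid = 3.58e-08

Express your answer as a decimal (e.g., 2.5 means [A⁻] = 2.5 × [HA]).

pKa = -log(3.58e-08) = 7.4461. pH = pKa + log([A⁻]/[HA]), so log([A⁻]/[HA]) = pH − pKa = 6.96 − 7.4461 = -0.4861. [A⁻]/[HA] = 10^(-0.4861) = 0.326

[A⁻]/[HA] = 0.326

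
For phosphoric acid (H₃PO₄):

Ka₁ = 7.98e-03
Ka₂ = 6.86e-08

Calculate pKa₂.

pKa₂ = -log(Ka₂) = -log(6.86e-08) = 7.16.

pK_{a2} = 7.16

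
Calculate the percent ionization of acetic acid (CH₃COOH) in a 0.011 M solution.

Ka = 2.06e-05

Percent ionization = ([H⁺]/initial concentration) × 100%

Using Ka equilibrium: x² + Ka×x - Ka×C = 0. Solving: [H⁺] = 4.6584e-04. Percent = (4.6584e-04/0.011) × 100

Percent ionization = 4.23%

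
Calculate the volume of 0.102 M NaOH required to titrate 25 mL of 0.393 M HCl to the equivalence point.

At equivalence: moles acid = moles base. moles HCl = 0.393 × 25/1000 = 0.009825 mol. V_base = moles / 0.102 × 1000 = 96.3 mL.

V_{base} = 96.3 mL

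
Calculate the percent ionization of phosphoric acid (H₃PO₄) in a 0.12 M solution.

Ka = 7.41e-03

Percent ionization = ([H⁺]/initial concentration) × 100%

Using Ka equilibrium: x² + Ka×x - Ka×C = 0. Solving: [H⁺] = 2.6344e-02. Percent = (2.6344e-02/0.12) × 100

Percent ionization = 22%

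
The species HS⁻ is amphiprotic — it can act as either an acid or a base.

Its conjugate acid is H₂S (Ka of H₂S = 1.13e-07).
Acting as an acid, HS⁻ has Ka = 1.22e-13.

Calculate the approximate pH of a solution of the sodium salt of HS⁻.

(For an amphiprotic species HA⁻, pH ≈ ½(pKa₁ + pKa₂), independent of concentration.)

pKa₁ = -log(1.13e-07) = 6.95; pKa₂ = -log(1.22e-13) = 12.91. For an amphiprotic species, pH ≈ ½(pKa₁ + pKa₂) = ½(6.95 + 12.91) = 9.93.

pH = 9.93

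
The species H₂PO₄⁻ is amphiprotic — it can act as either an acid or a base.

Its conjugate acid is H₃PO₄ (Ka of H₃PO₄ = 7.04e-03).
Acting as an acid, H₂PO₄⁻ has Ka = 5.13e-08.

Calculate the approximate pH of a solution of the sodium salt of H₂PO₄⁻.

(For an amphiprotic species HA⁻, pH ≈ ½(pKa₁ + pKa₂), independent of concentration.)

pKa₁ = -log(7.04e-03) = 2.15; pKa₂ = -log(5.13e-08) = 7.29. For an amphiprotic species, pH ≈ ½(pKa₁ + pKa₂) = ½(2.15 + 7.29) = 4.72.

pH = 4.72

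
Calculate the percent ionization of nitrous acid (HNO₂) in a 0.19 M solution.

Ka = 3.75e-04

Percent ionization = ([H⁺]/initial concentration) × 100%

Using Ka equilibrium: x² + Ka×x - Ka×C = 0. Solving: [H⁺] = 8.2556e-03. Percent = (8.2556e-03/0.19) × 100

Percent ionization = 4.35%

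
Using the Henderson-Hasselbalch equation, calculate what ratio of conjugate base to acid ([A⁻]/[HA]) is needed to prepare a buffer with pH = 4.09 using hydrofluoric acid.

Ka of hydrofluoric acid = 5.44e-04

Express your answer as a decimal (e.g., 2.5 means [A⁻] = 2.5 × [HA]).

pKa = -log(5.44e-04) = 3.2644. pH = pKa + log([A⁻]/[HA]), so log([A⁻]/[HA]) = pH − pKa = 4.09 − 3.2644 = 0.8256. [A⁻]/[HA] = 10^(0.8256) = 6.69

[A⁻]/[HA] = 6.69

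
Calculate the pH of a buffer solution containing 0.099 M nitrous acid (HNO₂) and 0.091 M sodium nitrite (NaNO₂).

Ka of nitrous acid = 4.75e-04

pKa = -log(4.75e-04) = 3.32. pH = pKa + log([A⁻]/[HA]) = 3.32 + log(0.091/0.099)

pH = 3.29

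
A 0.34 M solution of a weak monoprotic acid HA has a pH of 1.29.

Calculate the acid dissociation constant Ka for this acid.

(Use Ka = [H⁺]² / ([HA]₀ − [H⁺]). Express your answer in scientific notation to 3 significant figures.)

[H⁺] = 10^(−pH) = 10^(−1.29) = 5.129e-02 M. For HA ⇌ H⁺ + A⁻, Ka = [H⁺][A⁻]/[HA] = [H⁺]² / ([HA]₀ − [H⁺]) = (5.129e-02)² / (0.34 − 5.129e-02) = 9.11e-03.

K_a = 9.11e-03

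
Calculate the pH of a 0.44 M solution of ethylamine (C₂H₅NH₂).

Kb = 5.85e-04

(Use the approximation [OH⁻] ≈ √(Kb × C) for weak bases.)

[OH⁻] = √(Kb × C) = √(5.85e-04 × 0.44) = 1.6044e-02. pOH = 1.79, pH = 14 - pOH

pH = 12.21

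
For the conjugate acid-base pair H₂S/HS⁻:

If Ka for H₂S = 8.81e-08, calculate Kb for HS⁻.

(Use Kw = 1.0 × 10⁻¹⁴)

For a conjugate pair Ka × Kb = Kw, so Kb = Kw/Ka = 1.0 × 10⁻¹⁴ / 8.81e-08 = 1.14e-07.

K_b = 1.14e-07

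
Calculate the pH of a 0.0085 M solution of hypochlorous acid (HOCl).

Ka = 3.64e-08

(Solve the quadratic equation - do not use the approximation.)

x² + Ka×x - Ka×C = 0. Using quadratic formula: [H⁺] = 1.7572e-05

pH = 4.76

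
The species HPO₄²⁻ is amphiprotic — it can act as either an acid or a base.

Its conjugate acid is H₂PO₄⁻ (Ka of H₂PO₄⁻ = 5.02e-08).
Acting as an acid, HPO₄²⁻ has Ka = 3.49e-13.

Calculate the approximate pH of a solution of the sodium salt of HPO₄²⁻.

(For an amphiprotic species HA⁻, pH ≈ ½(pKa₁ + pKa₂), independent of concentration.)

pKa₁ = -log(5.02e-08) = 7.30; pKa₂ = -log(3.49e-13) = 12.46. For an amphiprotic species, pH ≈ ½(pKa₁ + pKa₂) = ½(7.30 + 12.46) = 9.88.

pH = 9.88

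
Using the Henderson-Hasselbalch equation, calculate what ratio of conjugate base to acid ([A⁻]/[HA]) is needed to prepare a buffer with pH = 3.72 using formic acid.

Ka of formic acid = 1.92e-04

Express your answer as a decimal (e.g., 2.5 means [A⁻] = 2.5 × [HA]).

pKa = -log(1.92e-04) = 3.7167. pH = pKa + log([A⁻]/[HA]), so log([A⁻]/[HA]) = pH − pKa = 3.72 − 3.7167 = 0.0033. [A⁻]/[HA] = 10^(0.0033) = 1.01

[A⁻]/[HA] = 1.01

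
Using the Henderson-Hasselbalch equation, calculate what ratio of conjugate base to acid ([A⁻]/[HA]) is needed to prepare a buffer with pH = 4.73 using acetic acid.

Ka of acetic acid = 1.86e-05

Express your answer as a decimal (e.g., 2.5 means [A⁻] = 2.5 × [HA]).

pKa = -log(1.86e-05) = 4.7305. pH = pKa + log([A⁻]/[HA]), so log([A⁻]/[HA]) = pH − pKa = 4.73 − 4.7305 = -0.0005. [A⁻]/[HA] = 10^(-0.0005) = 0.999

[A⁻]/[HA] = 0.999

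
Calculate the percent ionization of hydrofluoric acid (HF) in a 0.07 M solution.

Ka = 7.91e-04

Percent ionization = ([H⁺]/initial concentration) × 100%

Using Ka equilibrium: x² + Ka×x - Ka×C = 0. Solving: [H⁺] = 7.0561e-03. Percent = (7.0561e-03/0.07) × 100

Percent ionization = 10.1%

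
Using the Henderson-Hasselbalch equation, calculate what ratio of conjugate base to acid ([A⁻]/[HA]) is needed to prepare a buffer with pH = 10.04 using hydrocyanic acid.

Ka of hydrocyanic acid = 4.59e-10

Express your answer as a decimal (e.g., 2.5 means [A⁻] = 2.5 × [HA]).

pKa = -log(4.59e-10) = 9.3382. pH = pKa + log([A⁻]/[HA]), so log([A⁻]/[HA]) = pH − pKa = 10.04 − 9.3382 = 0.7018. [A⁻]/[HA] = 10^(0.7018) = 5.03

[A⁻]/[HA] = 5.03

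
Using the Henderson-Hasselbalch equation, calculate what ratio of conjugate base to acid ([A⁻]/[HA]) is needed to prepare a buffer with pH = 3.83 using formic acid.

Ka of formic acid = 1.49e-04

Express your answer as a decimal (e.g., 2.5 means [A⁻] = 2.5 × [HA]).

pKa = -log(1.49e-04) = 3.8268. pH = pKa + log([A⁻]/[HA]), so log([A⁻]/[HA]) = pH − pKa = 3.83 − 3.8268 = 0.0032. [A⁻]/[HA] = 10^(0.0032) = 1.01

[A⁻]/[HA] = 1.01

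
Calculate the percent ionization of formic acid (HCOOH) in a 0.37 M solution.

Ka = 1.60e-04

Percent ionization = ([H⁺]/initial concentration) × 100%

Using Ka equilibrium: x² + Ka×x - Ka×C = 0. Solving: [H⁺] = 7.6146e-03. Percent = (7.6146e-03/0.37) × 100

Percent ionization = 2.06%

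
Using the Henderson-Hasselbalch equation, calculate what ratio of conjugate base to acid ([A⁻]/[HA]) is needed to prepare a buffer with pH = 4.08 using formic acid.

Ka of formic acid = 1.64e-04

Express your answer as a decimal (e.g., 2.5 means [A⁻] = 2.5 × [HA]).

pKa = -log(1.64e-04) = 3.7852. pH = pKa + log([A⁻]/[HA]), so log([A⁻]/[HA]) = pH − pKa = 4.08 − 3.7852 = 0.2948. [A⁻]/[HA] = 10^(0.2948) = 1.97

[A⁻]/[HA] = 1.97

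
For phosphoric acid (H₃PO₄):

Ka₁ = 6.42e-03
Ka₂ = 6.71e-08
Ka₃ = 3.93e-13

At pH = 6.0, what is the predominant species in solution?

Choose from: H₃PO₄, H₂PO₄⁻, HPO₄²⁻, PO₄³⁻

pKa₁ = 2.19, pKa₂ = 7.17, pKa₃ = 12.41. For a polyprotic acid the predominant species crosses at each pKa: below pKa_n the protonated form dominates, above it the deprotonated form does. At pH = 6.0, the predominant species is H₂PO₄⁻.

H₂PO₄⁻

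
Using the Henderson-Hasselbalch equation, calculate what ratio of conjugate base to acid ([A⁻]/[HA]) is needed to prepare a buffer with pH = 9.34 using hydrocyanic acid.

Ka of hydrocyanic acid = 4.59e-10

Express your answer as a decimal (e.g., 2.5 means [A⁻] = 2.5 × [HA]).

pKa = -log(4.59e-10) = 9.3382. pH = pKa + log([A⁻]/[HA]), so log([A⁻]/[HA]) = pH − pKa = 9.34 − 9.3382 = 0.0018. [A⁻]/[HA] = 10^(0.0018) = 1.00

[A⁻]/[HA] = 1.00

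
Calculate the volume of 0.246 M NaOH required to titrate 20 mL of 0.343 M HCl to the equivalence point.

At equivalence: moles acid = moles base. moles HCl = 0.343 × 20/1000 = 0.00686 mol. V_base = moles / 0.246 × 1000 = 27.9 mL.

V_{base} = 27.9 mL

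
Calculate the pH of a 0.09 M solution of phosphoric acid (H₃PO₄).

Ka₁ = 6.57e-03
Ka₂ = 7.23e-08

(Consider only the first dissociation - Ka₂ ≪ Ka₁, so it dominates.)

First dissociation dominates. From Ka₁ = [H⁺][HA⁻]/[H₂A], x² + Ka₁·x − Ka₁·C = 0 with C = 0.09 M and Ka₁ = 6.57e-03. Solving: [H⁺] = (−Ka₁ + √(Ka₁² + 4·Ka₁·C)) / 2 = 2.1253e-02 M. pH = -log(2.1253e-02) = 1.67.

pH = 1.67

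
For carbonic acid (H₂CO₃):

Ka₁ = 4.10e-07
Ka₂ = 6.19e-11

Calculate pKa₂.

pKa₂ = -log(Ka₂) = -log(6.19e-11) = 10.21.

pK_{a2} = 10.21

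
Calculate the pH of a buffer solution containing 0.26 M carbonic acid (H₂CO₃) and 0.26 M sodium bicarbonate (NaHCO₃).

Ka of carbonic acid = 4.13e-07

pKa = -log(4.13e-07) = 6.38. pH = pKa + log([A⁻]/[HA]) = 6.38 + log(0.26/0.26)

pH = 6.38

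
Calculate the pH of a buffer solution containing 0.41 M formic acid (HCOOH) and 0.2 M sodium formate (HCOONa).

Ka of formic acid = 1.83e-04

pKa = -log(1.83e-04) = 3.74. pH = pKa + log([A⁻]/[HA]) = 3.74 + log(0.2/0.41)

pH = 3.43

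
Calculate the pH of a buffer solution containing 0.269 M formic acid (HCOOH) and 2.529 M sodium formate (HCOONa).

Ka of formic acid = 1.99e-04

pKa = -log(1.99e-04) = 3.70. pH = pKa + log([A⁻]/[HA]) = 3.70 + log(2.529/0.269)

pH = 4.67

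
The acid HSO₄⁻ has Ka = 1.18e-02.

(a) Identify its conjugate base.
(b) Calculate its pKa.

(a) The conjugate base is formed by removing one H⁺ from HSO₄⁻, giving SO₄²⁻. (b) pKa = -log(Ka) = -log(1.18e-02) = 1.93.

Conjugate base: SO₄²⁻; pK_a = 1.93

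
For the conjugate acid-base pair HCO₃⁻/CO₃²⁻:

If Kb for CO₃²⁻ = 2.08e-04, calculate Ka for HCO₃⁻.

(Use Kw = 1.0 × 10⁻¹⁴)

For a conjugate pair Ka × Kb = Kw, so Ka = Kw/Kb = 1.0 × 10⁻¹⁴ / 2.08e-04 = 4.81e-11.

K_a = 4.81e-11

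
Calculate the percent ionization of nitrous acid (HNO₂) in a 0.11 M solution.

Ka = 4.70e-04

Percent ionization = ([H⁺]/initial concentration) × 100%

Using Ka equilibrium: x² + Ka×x - Ka×C = 0. Solving: [H⁺] = 6.9591e-03. Percent = (6.9591e-03/0.11) × 100

Percent ionization = 6.33%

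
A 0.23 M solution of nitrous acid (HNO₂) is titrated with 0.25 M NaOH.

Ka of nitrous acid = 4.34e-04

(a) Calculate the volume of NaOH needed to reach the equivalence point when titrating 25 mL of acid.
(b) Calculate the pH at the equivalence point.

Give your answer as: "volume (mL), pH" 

moles acid = 0.23 × 25/1000 = 0.00575 mol; V_base = moles/0.25 × 1000 = 23.0 mL. At equivalence only the conjugate base is present: [A⁻] = 0.00575/0.048 = 1.1979e-01 M. Kb = Kw/Ka = 2.30e-11; [OH⁻] = √(Kb × [A⁻]) = 1.6614e-06; pOH = 5.78; pH = 14 - pOH = 8.22.

V = 23.0 mL, pH = 8.22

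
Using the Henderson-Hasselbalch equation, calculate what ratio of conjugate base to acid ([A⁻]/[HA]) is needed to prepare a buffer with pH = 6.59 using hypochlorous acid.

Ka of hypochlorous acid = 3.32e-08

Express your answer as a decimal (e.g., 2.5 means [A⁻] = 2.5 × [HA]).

pKa = -log(3.32e-08) = 7.4789. pH = pKa + log([A⁻]/[HA]), so log([A⁻]/[HA]) = pH − pKa = 6.59 − 7.4789 = -0.8889. [A⁻]/[HA] = 10^(-0.8889) = 0.129

[A⁻]/[HA] = 0.129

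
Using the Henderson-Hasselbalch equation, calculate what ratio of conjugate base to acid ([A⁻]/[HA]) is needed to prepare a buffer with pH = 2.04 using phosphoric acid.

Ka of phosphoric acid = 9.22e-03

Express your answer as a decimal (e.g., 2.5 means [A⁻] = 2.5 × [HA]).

pKa = -log(9.22e-03) = 2.0353. pH = pKa + log([A⁻]/[HA]), so log([A⁻]/[HA]) = pH − pKa = 2.04 − 2.0353 = 0.0047. [A⁻]/[HA] = 10^(0.0047) = 1.01

[A⁻]/[HA] = 1.01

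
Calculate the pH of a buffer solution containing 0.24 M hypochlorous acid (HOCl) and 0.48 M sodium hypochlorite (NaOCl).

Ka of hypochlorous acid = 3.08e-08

pKa = -log(3.08e-08) = 7.51. pH = pKa + log([A⁻]/[HA]) = 7.51 + log(0.48/0.24)

pH = 7.81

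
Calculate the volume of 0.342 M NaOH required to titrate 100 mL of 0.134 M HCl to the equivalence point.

At equivalence: moles acid = moles base. moles HCl = 0.134 × 100/1000 = 0.0134 mol. V_base = moles / 0.342 × 1000 = 39.2 mL.

V_{base} = 39.2 mL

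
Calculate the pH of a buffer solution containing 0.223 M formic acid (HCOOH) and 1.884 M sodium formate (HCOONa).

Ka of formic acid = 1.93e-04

pKa = -log(1.93e-04) = 3.71. pH = pKa + log([A⁻]/[HA]) = 3.71 + log(1.884/0.223)

pH = 4.64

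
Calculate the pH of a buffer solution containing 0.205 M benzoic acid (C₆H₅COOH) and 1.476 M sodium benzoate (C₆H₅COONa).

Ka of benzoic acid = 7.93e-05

pKa = -log(7.93e-05) = 4.10. pH = pKa + log([A⁻]/[HA]) = 4.10 + log(1.476/0.205)

pH = 4.96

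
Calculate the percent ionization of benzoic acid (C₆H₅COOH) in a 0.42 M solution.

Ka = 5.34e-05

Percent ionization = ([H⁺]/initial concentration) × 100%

Using Ka equilibrium: x² + Ka×x - Ka×C = 0. Solving: [H⁺] = 4.7092e-03. Percent = (4.7092e-03/0.42) × 100

Percent ionization = 1.12%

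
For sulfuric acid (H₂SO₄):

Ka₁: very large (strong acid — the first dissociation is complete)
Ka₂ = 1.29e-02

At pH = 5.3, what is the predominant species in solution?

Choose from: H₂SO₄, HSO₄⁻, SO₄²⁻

The first dissociation is complete, so H₂SO₄ itself is never the predominant species in water; pKa₂ = -log(1.29e-02) = 1.89. For a polyprotic acid the predominant species crosses at each pKa: below pKa_n the protonated form dominates, above it the deprotonated form does. At pH = 5.3, the predominant species is SO₄²⁻.

SO₄²⁻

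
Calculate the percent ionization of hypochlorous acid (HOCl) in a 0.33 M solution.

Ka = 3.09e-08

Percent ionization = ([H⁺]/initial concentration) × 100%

Using Ka equilibrium: x² + Ka×x - Ka×C = 0. Solving: [H⁺] = 1.0096e-04. Percent = (1.0096e-04/0.33) × 100

Percent ionization = 0.0306%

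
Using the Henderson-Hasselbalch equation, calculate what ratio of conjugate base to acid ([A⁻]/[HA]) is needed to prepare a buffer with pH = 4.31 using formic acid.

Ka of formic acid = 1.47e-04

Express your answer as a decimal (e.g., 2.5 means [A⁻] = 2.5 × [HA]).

pKa = -log(1.47e-04) = 3.8327. pH = pKa + log([A⁻]/[HA]), so log([A⁻]/[HA]) = pH − pKa = 4.31 − 3.8327 = 0.4773. [A⁻]/[HA] = 10^(0.4773) = 3.00

[A⁻]/[HA] = 3.00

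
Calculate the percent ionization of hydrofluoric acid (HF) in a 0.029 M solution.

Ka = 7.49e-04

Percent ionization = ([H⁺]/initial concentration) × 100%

Using Ka equilibrium: x² + Ka×x - Ka×C = 0. Solving: [H⁺] = 4.3011e-03. Percent = (4.3011e-03/0.029) × 100

Percent ionization = 14.8%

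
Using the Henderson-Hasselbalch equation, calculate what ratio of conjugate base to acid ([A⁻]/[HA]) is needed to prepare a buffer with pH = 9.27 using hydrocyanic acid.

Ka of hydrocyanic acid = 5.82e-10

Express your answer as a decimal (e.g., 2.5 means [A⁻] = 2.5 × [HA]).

pKa = -log(5.82e-10) = 9.2351. pH = pKa + log([A⁻]/[HA]), so log([A⁻]/[HA]) = pH − pKa = 9.27 − 9.2351 = 0.0349. [A⁻]/[HA] = 10^(0.0349) = 1.08

[A⁻]/[HA] = 1.08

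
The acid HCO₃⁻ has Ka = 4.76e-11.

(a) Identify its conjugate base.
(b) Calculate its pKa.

(a) The conjugate base is formed by removing one H⁺ from HCO₃⁻, giving CO₃²⁻. (b) pKa = -log(Ka) = -log(4.76e-11) = 10.32.

Conjugate base: CO₃²⁻; pK_a = 10.32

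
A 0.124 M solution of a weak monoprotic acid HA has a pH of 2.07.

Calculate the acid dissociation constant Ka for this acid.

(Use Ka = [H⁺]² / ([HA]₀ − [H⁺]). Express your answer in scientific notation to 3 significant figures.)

[H⁺] = 10^(−pH) = 10^(−2.07) = 8.511e-03 M. For HA ⇌ H⁺ + A⁻, Ka = [H⁺][A⁻]/[HA] = [H⁺]² / ([HA]₀ − [H⁺]) = (8.511e-03)² / (0.124 − 8.511e-03) = 6.27e-04.

K_a = 6.27e-04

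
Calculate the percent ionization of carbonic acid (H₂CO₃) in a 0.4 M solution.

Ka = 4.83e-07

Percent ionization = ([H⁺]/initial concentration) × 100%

Using Ka equilibrium: x² + Ka×x - Ka×C = 0. Solving: [H⁺] = 4.3930e-04. Percent = (4.3930e-04/0.4) × 100

Percent ionization = 0.11%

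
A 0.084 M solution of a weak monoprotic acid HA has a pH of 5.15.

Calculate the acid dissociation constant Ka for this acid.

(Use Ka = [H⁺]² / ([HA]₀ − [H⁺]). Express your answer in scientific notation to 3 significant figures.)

[H⁺] = 10^(−pH) = 10^(−5.15) = 7.079e-06 M. For HA ⇌ H⁺ + A⁻, Ka = [H⁺][A⁻]/[HA] = [H⁺]² / ([HA]₀ − [H⁺]) = (7.079e-06)² / (0.084 − 7.079e-06) = 5.97e-10.

K_a = 5.97e-10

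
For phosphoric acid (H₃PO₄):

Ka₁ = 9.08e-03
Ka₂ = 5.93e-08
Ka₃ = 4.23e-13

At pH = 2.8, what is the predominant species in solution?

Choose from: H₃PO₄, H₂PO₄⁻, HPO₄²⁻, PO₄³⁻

pKa₁ = 2.04, pKa₂ = 7.23, pKa₃ = 12.37. For a polyprotic acid the predominant species crosses at each pKa: below pKa_n the protonated form dominates, above it the deprotonated form does. At pH = 2.8, the predominant species is H₂PO₄⁻.

H₂PO₄⁻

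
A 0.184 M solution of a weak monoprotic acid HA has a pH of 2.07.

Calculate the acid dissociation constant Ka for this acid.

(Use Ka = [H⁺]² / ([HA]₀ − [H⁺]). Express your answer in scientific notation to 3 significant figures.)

[H⁺] = 10^(−pH) = 10^(−2.07) = 8.511e-03 M. For HA ⇌ H⁺ + A⁻, Ka = [H⁺][A⁻]/[HA] = [H⁺]² / ([HA]₀ − [H⁺]) = (8.511e-03)² / (0.184 − 8.511e-03) = 4.13e-04.

K_a = 4.13e-04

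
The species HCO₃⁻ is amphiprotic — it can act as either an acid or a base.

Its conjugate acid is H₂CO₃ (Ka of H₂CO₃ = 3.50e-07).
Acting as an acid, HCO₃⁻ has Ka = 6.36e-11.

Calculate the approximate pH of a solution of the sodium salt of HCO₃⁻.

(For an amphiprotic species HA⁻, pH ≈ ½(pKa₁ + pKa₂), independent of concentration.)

pKa₁ = -log(3.50e-07) = 6.46; pKa₂ = -log(6.36e-11) = 10.20. For an amphiprotic species, pH ≈ ½(pKa₁ + pKa₂) = ½(6.46 + 10.20) = 8.33.

pH = 8.33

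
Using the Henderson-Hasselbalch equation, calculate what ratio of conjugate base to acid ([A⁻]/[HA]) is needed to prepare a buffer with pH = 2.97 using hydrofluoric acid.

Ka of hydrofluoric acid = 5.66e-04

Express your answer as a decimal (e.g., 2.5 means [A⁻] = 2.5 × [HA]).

pKa = -log(5.66e-04) = 3.2472. pH = pKa + log([A⁻]/[HA]), so log([A⁻]/[HA]) = pH − pKa = 2.97 − 3.2472 = -0.2772. [A⁻]/[HA] = 10^(-0.2772) = 0.528

[A⁻]/[HA] = 0.528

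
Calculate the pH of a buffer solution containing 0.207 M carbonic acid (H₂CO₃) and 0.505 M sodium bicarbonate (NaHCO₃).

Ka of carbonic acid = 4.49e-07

pKa = -log(4.49e-07) = 6.35. pH = pKa + log([A⁻]/[HA]) = 6.35 + log(0.505/0.207)

pH = 6.74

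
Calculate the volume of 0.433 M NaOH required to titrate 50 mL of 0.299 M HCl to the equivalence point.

At equivalence: moles acid = moles base. moles HCl = 0.299 × 50/1000 = 0.01495 mol. V_base = moles / 0.433 × 1000 = 34.5 mL.

V_{base} = 34.5 mL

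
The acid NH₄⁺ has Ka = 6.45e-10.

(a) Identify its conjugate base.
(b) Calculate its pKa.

(a) The conjugate base is formed by removing one H⁺ from NH₄⁺, giving NH₃. (b) pKa = -log(Ka) = -log(6.45e-10) = 9.19.

Conjugate base: NH₃; pK_a = 9.19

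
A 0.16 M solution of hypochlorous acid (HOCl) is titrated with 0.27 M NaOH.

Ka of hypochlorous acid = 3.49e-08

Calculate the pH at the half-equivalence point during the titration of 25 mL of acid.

At half-equivalence [HA] = [A⁻], so Henderson-Hasselbalch gives pH = pKa = -log(3.49e-08) = 7.46.

pH = pKa = 7.46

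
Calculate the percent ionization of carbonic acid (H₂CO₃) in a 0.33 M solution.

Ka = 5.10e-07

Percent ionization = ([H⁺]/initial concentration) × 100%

Using Ka equilibrium: x² + Ka×x - Ka×C = 0. Solving: [H⁺] = 4.0999e-04. Percent = (4.0999e-04/0.33) × 100

Percent ionization = 0.124%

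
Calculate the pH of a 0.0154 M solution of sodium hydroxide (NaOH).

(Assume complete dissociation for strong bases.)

[OH⁻] = 0.0154 M for strong base. pOH = -log[OH⁻] = 1.81, pH = 14 - pOH

pH = 12.19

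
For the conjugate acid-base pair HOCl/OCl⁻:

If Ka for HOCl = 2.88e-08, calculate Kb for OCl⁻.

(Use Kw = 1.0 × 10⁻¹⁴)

For a conjugate pair Ka × Kb = Kw, so Kb = Kw/Ka = 1.0 × 10⁻¹⁴ / 2.88e-08 = 3.47e-07.

K_b = 3.47e-07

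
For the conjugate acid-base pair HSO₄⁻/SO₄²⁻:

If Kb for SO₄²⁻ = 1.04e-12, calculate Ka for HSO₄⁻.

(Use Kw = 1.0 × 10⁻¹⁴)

For a conjugate pair Ka × Kb = Kw, so Ka = Kw/Kb = 1.0 × 10⁻¹⁴ / 1.04e-12 = 9.62e-03.

K_a = 9.62e-03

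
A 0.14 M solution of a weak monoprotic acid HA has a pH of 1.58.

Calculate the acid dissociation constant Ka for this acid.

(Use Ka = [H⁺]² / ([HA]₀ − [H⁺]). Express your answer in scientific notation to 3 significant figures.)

[H⁺] = 10^(−pH) = 10^(−1.58) = 2.630e-02 M. For HA ⇌ H⁺ + A⁻, Ka = [H⁺][A⁻]/[HA] = [H⁺]² / ([HA]₀ − [H⁺]) = (2.630e-02)² / (0.14 − 2.630e-02) = 6.08e-03.

K_a = 6.08e-03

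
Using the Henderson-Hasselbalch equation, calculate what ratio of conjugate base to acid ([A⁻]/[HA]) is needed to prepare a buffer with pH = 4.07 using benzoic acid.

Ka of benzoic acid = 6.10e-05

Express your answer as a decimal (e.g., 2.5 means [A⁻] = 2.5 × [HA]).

pKa = -log(6.10e-05) = 4.2147. pH = pKa + log([A⁻]/[HA]), so log([A⁻]/[HA]) = pH − pKa = 4.07 − 4.2147 = -0.1447. [A⁻]/[HA] = 10^(-0.1447) = 0.717

[A⁻]/[HA] = 0.717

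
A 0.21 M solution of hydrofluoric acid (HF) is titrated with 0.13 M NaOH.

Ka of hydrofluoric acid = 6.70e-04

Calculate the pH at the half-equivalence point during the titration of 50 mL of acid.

At half-equivalence [HA] = [A⁻], so Henderson-Hasselbalch gives pH = pKa = -log(6.70e-04) = 3.17.

pH = pKa = 3.17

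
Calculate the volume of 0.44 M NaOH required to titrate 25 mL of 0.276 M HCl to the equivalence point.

At equivalence: moles acid = moles base. moles HCl = 0.276 × 25/1000 = 0.0069 mol. V_base = moles / 0.44 × 1000 = 15.7 mL.

V_{base} = 15.7 mL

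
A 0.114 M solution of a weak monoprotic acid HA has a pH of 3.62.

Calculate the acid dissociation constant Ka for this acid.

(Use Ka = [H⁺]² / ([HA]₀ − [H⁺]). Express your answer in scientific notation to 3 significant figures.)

[H⁺] = 10^(−pH) = 10^(−3.62) = 2.399e-04 M. For HA ⇌ H⁺ + A⁻, Ka = [H⁺][A⁻]/[HA] = [H⁺]² / ([HA]₀ − [H⁺]) = (2.399e-04)² / (0.114 − 2.399e-04) = 5.06e-07.

K_a = 5.06e-07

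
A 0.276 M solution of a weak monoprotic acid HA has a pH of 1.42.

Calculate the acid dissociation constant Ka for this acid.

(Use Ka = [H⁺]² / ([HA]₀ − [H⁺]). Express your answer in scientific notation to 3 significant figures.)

[H⁺] = 10^(−pH) = 10^(−1.42) = 3.802e-02 M. For HA ⇌ H⁺ + A⁻, Ka = [H⁺][A⁻]/[HA] = [H⁺]² / ([HA]₀ − [H⁺]) = (3.802e-02)² / (0.276 − 3.802e-02) = 6.07e-03.

K_a = 6.07e-03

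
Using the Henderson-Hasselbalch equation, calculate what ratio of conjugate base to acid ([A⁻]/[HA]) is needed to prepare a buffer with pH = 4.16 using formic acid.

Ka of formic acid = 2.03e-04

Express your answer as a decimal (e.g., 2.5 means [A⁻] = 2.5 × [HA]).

pKa = -log(2.03e-04) = 3.6925. pH = pKa + log([A⁻]/[HA]), so log([A⁻]/[HA]) = pH − pKa = 4.16 − 3.6925 = 0.4675. [A⁻]/[HA] = 10^(0.4675) = 2.93

[A⁻]/[HA] = 2.93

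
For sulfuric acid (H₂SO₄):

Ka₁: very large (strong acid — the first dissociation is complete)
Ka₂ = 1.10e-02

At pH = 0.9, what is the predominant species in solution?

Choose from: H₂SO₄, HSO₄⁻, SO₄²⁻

The first dissociation is complete, so H₂SO₄ itself is never the predominant species in water; pKa₂ = -log(1.10e-02) = 1.96. For a polyprotic acid the predominant species crosses at each pKa: below pKa_n the protonated form dominates, above it the deprotonated form does. At pH = 0.9, the predominant species is HSO₄⁻.

HSO₄⁻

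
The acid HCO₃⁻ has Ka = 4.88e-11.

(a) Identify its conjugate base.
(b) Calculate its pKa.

(a) The conjugate base is formed by removing one H⁺ from HCO₃⁻, giving CO₃²⁻. (b) pKa = -log(Ka) = -log(4.88e-11) = 10.31.

Conjugate base: CO₃²⁻; pK_a = 10.31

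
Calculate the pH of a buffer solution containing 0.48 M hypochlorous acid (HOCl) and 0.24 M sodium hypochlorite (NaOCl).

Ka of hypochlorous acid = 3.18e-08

pKa = -log(3.18e-08) = 7.50. pH = pKa + log([A⁻]/[HA]) = 7.50 + log(0.24/0.48)

pH = 7.20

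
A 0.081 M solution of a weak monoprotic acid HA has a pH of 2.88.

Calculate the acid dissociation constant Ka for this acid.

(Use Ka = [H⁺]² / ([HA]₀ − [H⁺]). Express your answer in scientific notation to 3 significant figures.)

[H⁺] = 10^(−pH) = 10^(−2.88) = 1.318e-03 M. For HA ⇌ H⁺ + A⁻, Ka = [H⁺][A⁻]/[HA] = [H⁺]² / ([HA]₀ − [H⁺]) = (1.318e-03)² / (0.081 − 1.318e-03) = 2.18e-05.

K_a = 2.18e-05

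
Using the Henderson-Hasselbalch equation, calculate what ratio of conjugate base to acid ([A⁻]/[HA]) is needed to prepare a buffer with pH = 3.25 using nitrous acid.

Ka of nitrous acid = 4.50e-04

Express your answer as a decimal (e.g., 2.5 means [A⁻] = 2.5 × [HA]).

pKa = -log(4.50e-04) = 3.3468. pH = pKa + log([A⁻]/[HA]), so log([A⁻]/[HA]) = pH − pKa = 3.25 − 3.3468 = -0.0968. [A⁻]/[HA] = 10^(-0.0968) = 0.800

[A⁻]/[HA] = 0.800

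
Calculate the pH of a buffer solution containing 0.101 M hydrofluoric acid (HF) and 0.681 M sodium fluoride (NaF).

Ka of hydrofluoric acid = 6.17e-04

pKa = -log(6.17e-04) = 3.21. pH = pKa + log([A⁻]/[HA]) = 3.21 + log(0.681/0.101)

pH = 4.04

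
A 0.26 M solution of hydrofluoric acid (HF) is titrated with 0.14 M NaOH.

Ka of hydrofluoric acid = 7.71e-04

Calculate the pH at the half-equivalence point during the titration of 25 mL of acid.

At half-equivalence [HA] = [A⁻], so Henderson-Hasselbalch gives pH = pKa = -log(7.71e-04) = 3.11.

pH = pKa = 3.11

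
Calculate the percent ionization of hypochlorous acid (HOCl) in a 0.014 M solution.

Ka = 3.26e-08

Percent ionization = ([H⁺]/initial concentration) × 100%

Using Ka equilibrium: x² + Ka×x - Ka×C = 0. Solving: [H⁺] = 2.1347e-05. Percent = (2.1347e-05/0.014) × 100

Percent ionization = 0.152%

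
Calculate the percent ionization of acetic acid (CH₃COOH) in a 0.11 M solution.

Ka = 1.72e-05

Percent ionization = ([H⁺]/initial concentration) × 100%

Using Ka equilibrium: x² + Ka×x - Ka×C = 0. Solving: [H⁺] = 1.3669e-03. Percent = (1.3669e-03/0.11) × 100

Percent ionization = 1.24%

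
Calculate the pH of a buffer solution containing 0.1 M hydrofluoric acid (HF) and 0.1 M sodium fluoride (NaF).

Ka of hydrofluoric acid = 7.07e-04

pKa = -log(7.07e-04) = 3.15. pH = pKa + log([A⁻]/[HA]) = 3.15 + log(0.1/0.1)

pH = 3.15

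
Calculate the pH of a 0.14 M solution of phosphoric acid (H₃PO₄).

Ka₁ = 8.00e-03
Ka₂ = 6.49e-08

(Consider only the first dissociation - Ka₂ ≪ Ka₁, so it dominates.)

First dissociation dominates. From Ka₁ = [H⁺][HA⁻]/[H₂A], x² + Ka₁·x − Ka₁·C = 0 with C = 0.14 M and Ka₁ = 8.00e-03. Solving: [H⁺] = (−Ka₁ + √(Ka₁² + 4·Ka₁·C)) / 2 = 2.9705e-02 M. pH = -log(2.9705e-02) = 1.53.

pH = 1.53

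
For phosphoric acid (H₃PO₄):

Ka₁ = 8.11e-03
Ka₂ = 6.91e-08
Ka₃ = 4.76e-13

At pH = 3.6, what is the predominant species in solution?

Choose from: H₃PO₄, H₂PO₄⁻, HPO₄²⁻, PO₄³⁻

pKa₁ = 2.09, pKa₂ = 7.16, pKa₃ = 12.32. For a polyprotic acid the predominant species crosses at each pKa: below pKa_n the protonated form dominates, above it the deprotonated form does. At pH = 3.6, the predominant species is H₂PO₄⁻.

H₂PO₄⁻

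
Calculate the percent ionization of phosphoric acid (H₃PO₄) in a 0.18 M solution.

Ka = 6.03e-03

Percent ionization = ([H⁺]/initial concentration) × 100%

Using Ka equilibrium: x² + Ka×x - Ka×C = 0. Solving: [H⁺] = 3.0068e-02. Percent = (3.0068e-02/0.18) × 100

Percent ionization = 16.7%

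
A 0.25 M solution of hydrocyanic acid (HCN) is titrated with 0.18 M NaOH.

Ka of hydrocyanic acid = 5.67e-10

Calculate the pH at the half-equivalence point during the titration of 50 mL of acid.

At half-equivalence [HA] = [A⁻], so Henderson-Hasselbalch gives pH = pKa = -log(5.67e-10) = 9.25.

pH = pKa = 9.25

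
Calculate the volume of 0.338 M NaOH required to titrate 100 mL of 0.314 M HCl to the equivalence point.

At equivalence: moles acid = moles base. moles HCl = 0.314 × 100/1000 = 0.0314 mol. V_base = moles / 0.338 × 1000 = 92.9 mL.

V_{base} = 92.9 mL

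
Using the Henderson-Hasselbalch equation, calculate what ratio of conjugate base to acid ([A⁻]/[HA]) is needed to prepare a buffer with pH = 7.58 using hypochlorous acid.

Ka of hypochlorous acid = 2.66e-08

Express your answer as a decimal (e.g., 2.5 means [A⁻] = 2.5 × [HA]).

pKa = -log(2.66e-08) = 7.5751. pH = pKa + log([A⁻]/[HA]), so log([A⁻]/[HA]) = pH − pKa = 7.58 − 7.5751 = 0.0049. [A⁻]/[HA] = 10^(0.0049) = 1.01

[A⁻]/[HA] = 1.01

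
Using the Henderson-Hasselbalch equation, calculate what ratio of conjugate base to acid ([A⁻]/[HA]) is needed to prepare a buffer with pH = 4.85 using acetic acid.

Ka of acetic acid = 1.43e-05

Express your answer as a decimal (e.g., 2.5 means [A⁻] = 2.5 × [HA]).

pKa = -log(1.43e-05) = 4.8447. pH = pKa + log([A⁻]/[HA]), so log([A⁻]/[HA]) = pH − pKa = 4.85 − 4.8447 = 0.0053. [A⁻]/[HA] = 10^(0.0053) = 1.01

[A⁻]/[HA] = 1.01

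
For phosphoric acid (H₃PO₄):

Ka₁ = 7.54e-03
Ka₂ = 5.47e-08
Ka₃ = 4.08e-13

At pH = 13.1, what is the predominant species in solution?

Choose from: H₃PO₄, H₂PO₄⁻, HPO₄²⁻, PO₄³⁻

pKa₁ = 2.12, pKa₂ = 7.26, pKa₃ = 12.39. For a polyprotic acid the predominant species crosses at each pKa: below pKa_n the protonated form dominates, above it the deprotonated form does. At pH = 13.1, the predominant species is PO₄³⁻.

PO₄³⁻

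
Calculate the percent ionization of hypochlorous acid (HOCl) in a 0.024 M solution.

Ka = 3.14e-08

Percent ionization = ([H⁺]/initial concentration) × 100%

Using Ka equilibrium: x² + Ka×x - Ka×C = 0. Solving: [H⁺] = 2.7436e-05. Percent = (2.7436e-05/0.024) × 100

Percent ionization = 0.114%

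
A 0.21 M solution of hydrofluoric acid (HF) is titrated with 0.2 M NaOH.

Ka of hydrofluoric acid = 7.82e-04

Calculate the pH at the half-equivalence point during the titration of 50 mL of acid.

At half-equivalence [HA] = [A⁻], so Henderson-Hasselbalch gives pH = pKa = -log(7.82e-04) = 3.11.

pH = pKa = 3.11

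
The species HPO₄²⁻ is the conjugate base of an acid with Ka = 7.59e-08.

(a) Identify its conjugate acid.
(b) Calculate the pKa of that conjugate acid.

(a) The conjugate acid is formed by adding one H⁺ to HPO₄²⁻, giving H₂PO₄⁻. (b) pKa = -log(Ka) = -log(7.59e-08) = 7.12.

Conjugate acid: H₂PO₄⁻; pK_a = 7.12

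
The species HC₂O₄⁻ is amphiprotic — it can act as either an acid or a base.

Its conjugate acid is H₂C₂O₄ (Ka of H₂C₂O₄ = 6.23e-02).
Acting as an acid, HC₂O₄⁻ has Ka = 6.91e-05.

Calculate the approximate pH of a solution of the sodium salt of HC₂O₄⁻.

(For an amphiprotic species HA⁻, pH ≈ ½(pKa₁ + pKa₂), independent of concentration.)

pKa₁ = -log(6.23e-02) = 1.21; pKa₂ = -log(6.91e-05) = 4.16. For an amphiprotic species, pH ≈ ½(pKa₁ + pKa₂) = ½(1.21 + 4.16) = 2.68.

pH = 2.68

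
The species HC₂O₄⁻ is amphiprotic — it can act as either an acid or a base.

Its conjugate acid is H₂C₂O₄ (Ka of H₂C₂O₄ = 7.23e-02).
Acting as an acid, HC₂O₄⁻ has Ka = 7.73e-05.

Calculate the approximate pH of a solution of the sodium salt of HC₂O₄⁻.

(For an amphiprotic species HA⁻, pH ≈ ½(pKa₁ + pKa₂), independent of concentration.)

pKa₁ = -log(7.23e-02) = 1.14; pKa₂ = -log(7.73e-05) = 4.11. For an amphiprotic species, pH ≈ ½(pKa₁ + pKa₂) = ½(1.14 + 4.11) = 2.63.

pH = 2.63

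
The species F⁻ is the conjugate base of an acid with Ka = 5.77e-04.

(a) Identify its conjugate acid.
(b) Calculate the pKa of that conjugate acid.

(a) The conjugate acid is formed by adding one H⁺ to F⁻, giving HF. (b) pKa = -log(Ka) = -log(5.77e-04) = 3.24.

Conjugate acid: HF; pK_a = 3.24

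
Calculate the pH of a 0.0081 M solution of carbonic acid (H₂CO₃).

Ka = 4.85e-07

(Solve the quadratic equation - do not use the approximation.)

x² + Ka×x - Ka×C = 0. Using quadratic formula: [H⁺] = 6.2436e-05

pH = 4.20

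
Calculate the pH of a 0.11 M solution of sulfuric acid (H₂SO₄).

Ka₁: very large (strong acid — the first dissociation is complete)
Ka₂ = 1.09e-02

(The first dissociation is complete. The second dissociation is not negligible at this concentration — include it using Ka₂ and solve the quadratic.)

First dissociation is complete: [H⁺]₀ = [HSO₄⁻]₀ = C = 0.11 M. Second dissociation HSO₄⁻ ⇌ H⁺ + SO₄²⁻: let x = [SO₄²⁻]. Ka₂ = (C + x)·x / (C − x) = 1.09e-02 → x² + (C + Ka₂)·x − Ka₂·C = 0 → x² + 0.12090·x − 1.199e-03 = 0. x = (−0.12090 + √(0.12090² + 4 × 1.199e-03)) / 2 = 9.2149e-03 M. [H⁺] = C + x = 0.11 + 9.2149e-03 = 1.1921e-01 M. pH = -log(1.1921e-01) = 0.92.

pH = 0.92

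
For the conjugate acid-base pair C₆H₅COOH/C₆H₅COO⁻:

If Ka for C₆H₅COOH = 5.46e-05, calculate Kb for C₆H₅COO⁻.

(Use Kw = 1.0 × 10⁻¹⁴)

For a conjugate pair Ka × Kb = Kw, so Kb = Kw/Ka = 1.0 × 10⁻¹⁴ / 5.46e-05 = 1.83e-10.

K_b = 1.83e-10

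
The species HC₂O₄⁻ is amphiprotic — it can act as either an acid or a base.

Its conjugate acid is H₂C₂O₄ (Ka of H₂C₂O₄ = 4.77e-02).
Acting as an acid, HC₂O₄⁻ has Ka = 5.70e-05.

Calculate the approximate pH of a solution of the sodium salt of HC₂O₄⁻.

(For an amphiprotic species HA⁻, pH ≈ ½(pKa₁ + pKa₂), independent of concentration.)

pKa₁ = -log(4.77e-02) = 1.32; pKa₂ = -log(5.70e-05) = 4.24. For an amphiprotic species, pH ≈ ½(pKa₁ + pKa₂) = ½(1.32 + 4.24) = 2.78.

pH = 2.78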